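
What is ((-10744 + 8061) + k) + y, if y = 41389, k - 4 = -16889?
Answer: 21821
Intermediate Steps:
k = -16885 (k = 4 - 16889 = -16885)
((-10744 + 8061) + k) + y = ((-10744 + 8061) - 16885) + 41389 = (-2683 - 16885) + 41389 = -19568 + 41389 = 21821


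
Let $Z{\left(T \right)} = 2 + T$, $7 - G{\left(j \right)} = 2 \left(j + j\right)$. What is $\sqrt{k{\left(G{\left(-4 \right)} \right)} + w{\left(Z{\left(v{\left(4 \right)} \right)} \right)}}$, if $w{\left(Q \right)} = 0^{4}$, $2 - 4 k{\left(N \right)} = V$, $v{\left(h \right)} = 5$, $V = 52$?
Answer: $\frac{5 i \sqrt{2}}{2} \approx 3.5355 i$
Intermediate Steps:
$G{\left(j \right)} = 7 - 4 j$ ($G{\left(j \right)} = 7 - 2 \left(j + j\right) = 7 - 2 \cdot 2 j = 7 - 4 j$)
$k{\left(N \right)} = - \frac{25}{2}$ ($k{\left(N \right)} = \frac{1}{2} - 13 = - \frac{25}{2}$)
$w{\left(Q \right)} = 0$
$\sqrt{k{\left(G{\left(-4 \right)} \right)} + w{\left(Z{\left(v{\left(4 \right)} \right)} \right)}} = \sqrt{- \frac{25}{2} + 0} = \sqrt{- \frac{25}{2}} = \frac{5 i \sqrt{2}}{2}$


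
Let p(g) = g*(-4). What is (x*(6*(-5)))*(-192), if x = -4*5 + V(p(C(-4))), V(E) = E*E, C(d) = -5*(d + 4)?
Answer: -115200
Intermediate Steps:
C(d) = -20 - 5*d (C(d) = -5*(4 + d) = -20 - 5*d)
p(g) = -4*g
V(E) = E²
x = -20 (x = -4*5 + (-4*(-20 - 5*(-4)))² = -20 + (-4*(-20 + 20))² = -20 + (-4*0)² = -20 + 0² = -20 + 0 = -20)
(x*(6*(-5)))*(-192) = -120*(-5)*(-192) = -20*(-30)*(-192) = 600*(-192) = -115200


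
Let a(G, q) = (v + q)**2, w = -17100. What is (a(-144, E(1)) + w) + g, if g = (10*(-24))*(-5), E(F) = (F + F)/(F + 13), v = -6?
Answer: -777419/49 ≈ -15866.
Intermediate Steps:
E(F) = 2*F/(13 + F) (E(F) = (2*F)/(13 + F) = 2*F/(13 + F))
a(G, q) = (-6 + q)**2
g = 1200 (g = -240*(-5) = 1200)
(a(-144, E(1)) + w) + g = ((-6 + 2*1/(13 + 1))**2 - 17100) + 1200 = ((-6 + 2*1/14)**2 - 17100) + 1200 = ((-6 + 2*1*(1/14))**2 - 17100) + 1200 = ((-6 + 1/7)**2 - 17100) + 1200 = ((-41/7)**2 - 17100) + 1200 = (1681/49 - 17100) + 1200 = -836219/49 + 1200 = -777419/49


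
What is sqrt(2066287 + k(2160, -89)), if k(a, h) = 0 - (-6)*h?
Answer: sqrt(2065753) ≈ 1437.3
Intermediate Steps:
k(a, h) = 6*h (k(a, h) = 0 + 6*h = 6*h)
sqrt(2066287 + k(2160, -89)) = sqrt(2066287 + 6*(-89)) = sqrt(2066287 - 534) = sqrt(2065753)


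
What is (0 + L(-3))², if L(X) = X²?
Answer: 81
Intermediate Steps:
(0 + L(-3))² = (0 + (-3)²)² = (0 + 9)² = 9² = 81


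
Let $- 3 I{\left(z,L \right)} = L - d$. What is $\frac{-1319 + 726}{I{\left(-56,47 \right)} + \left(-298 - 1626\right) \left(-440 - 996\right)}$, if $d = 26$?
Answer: $- \frac{593}{2762857} \approx -0.00021463$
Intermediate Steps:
$I{\left(z,L \right)} = \frac{26}{3} - \frac{L}{3}$ ($I{\left(z,L \right)} = - \frac{L - 26}{3} = - \frac{-26 + L}{3} = \frac{26}{3} - \frac{L}{3}$)
$\frac{-1319 + 726}{I{\left(-56,47 \right)} + \left(-298 - 1626\right) \left(-440 - 996\right)} = \frac{-1319 + 726}{\left(\frac{26}{3} - \frac{47}{3}\right) + \left(-298 - 1626\right) \left(-440 - 996\right)} = - \frac{593}{\left(\frac{26}{3} - \frac{47}{3}\right) - -2762864} = - \frac{593}{-7 + 2762864} = - \frac{593}{2762857}$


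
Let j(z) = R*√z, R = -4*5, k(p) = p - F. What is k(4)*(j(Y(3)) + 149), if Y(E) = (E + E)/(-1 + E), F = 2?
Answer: 298 - 40*√3 ≈ 228.72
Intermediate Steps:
Y(E) = 2*E/(-1 + E) (Y(E) = (2*E)/(-1 + E) = 2*E/(-1 + E))
k(p) = -2 + p (k(p) = p - 1*2 = p - 2 = -2 + p)
R = -20
j(z) = -20*√z
k(4)*(j(Y(3)) + 149) = (-2 + 4)*(-20*√6/√(-1 + 3) + 149) = 2*(-20*√3 + 149) = 2*(149 - 20*√3) = 298 - 40*√3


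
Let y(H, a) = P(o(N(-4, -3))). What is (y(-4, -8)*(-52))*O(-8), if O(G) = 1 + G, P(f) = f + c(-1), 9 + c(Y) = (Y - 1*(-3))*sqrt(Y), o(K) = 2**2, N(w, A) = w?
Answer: -1820 + 728*I ≈ -1820.0 + 728.0*I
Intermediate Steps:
o(K) = 4
c(Y) = -9 + sqrt(Y)*(3 + Y) (c(Y) = -9 + (Y - 1*(-3))*sqrt(Y) = -9 + (Y + 3)*sqrt(Y) = -9 + (3 + Y)*sqrt(Y) = -9 + sqrt(Y)*(3 + Y))
P(f) = -9 + f + 2*I (P(f) = f + (-9 + (-1)**(3/2) + 3*sqrt(-1)) = f + (-9 - I + 3*I) = f + (-9 + 2*I) = -9 + f + 2*I)
y(H, a) = -5 + 2*I (y(H, a) = -9 + 4 + 2*I = -5 + 2*I)
(y(-4, -8)*(-52))*O(-8) = ((-5 + 2*I)*(-52))*(1 - 8) = (260 - 104*I)*(-7) = -1820 + 728*I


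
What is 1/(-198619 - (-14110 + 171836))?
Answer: -1/356345 ≈ -2.8063e-6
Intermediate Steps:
1/(-198619 - (-14110 + 171836)) = 1/(-198619 - 1*157726) = 1/(-198619 - 157726) = 1/(-356345) = -1/356345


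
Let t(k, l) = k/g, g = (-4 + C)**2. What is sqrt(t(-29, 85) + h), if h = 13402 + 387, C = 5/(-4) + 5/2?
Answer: sqrt(1668005)/11 ≈ 117.41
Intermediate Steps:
C = 5/4 (C = 5*(-1/4) + 5*(1/2) = -5/4 + 5/2 = 5/4 ≈ 1.2500)
h = 13789
g = 121/16 (g = (-4 + 5/4)**2 = (-11/4)**2 = 121/16 ≈ 7.5625)
t(k, l) = 16*k/121 (t(k, l) = k/(121/16) = k*(16/121) = 16*k/121)
sqrt(t(-29, 85) + h) = sqrt((16/121)*(-29) + 13789) = sqrt(-464/121 + 13789) = sqrt(1668005/121) = sqrt(1668005)/11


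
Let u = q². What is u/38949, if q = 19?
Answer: 361/38949 ≈ 0.0092685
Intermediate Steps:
u = 361 (u = 19² = 361)
u/38949 = 361/38949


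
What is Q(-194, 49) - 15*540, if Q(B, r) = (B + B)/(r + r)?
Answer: -397094/49 ≈ -8104.0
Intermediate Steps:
Q(B, r) = B/r (Q(B, r) = (2*B)/((2*r)) = (2*B)*(1/(2*r)) = B/r)
Q(-194, 49) - 15*540 = -194/49 - 15*540 = -194*1/49 - 8100 = -194/49 - 8100 = -397094/49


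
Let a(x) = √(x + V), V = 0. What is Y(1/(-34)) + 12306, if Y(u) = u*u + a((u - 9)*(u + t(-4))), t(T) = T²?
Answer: 14225737/1156 + I*√166701/34 ≈ 12306.0 + 12.009*I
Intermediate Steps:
a(x) = √x (a(x) = √(x + 0) = √x)
Y(u) = u² + √((-9 + u)*(16 + u)) (Y(u) = u*u + √((u - 9)*(u + (-4)²)) = u² + √((-9 + u)*(u + 16)) = u² + √((-9 + u)*(16 + u)))
Y(1/(-34)) + 12306 = ((1/(-34))² + √(-144 + (1/(-34))² + 7/(-34))) + 12306 = ((-1/34)² + √(-144 + (-1/34)² + 7*(-1/34))) + 12306 = (1/1156 + √(-144 + 1/1156 - 7/34)) + 12306 = (1/1156 + √(-166701/1156)) + 12306 = (1/1156 + I*√166701/34) + 12306 = 14225737/1156 + I*√166701/34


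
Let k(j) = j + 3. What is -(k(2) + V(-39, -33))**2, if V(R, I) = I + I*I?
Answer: -1125721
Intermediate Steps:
V(R, I) = I + I**2
k(j) = 3 + j
-(k(2) + V(-39, -33))**2 = -((3 + 2) - 33*(1 - 33))**2 = -(5 - 33*(-32))**2 = -(5 + 1056)**2 = -1*1061**2 = -1*1125721 = -1125721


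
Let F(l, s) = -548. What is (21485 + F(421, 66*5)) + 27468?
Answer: 48405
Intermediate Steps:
(21485 + F(421, 66*5)) + 27468 = (21485 - 548) + 27468 = 20937 + 27468 = 48405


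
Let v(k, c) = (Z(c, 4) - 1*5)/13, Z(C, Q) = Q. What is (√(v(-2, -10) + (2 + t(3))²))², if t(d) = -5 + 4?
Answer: 12/13 ≈ 0.92308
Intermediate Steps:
t(d) = -1
v(k, c) = -1/13 (v(k, c) = (4 - 1*5)/13 = (4 - 5)*(1/13) = -1*1/13 = -1/13)
(√(v(-2, -10) + (2 + t(3))²))² = (√(-1/13 + (2 - 1)²))² = (√(-1/13 + 1²))² = (√(-1/13 + 1))² = (√(12/13))² = (2*√39/13)² = 12/13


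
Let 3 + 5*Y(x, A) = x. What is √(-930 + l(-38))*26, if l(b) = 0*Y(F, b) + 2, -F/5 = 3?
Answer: 104*I*√58 ≈ 792.04*I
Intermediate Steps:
F = -15 (F = -5*3 = -15)
Y(x, A) = -⅗ + x/5
l(b) = 2 (l(b) = 0*(-⅗ + (⅕)*(-15)) + 2 = 0*(-⅗ - 3) + 2 = 0*(-18/5) + 2 = 0 + 2 = 2)
√(-930 + l(-38))*26 = √(-930 + 2)*26 = √(-928)*26 = (4*I*√58)*26 = 104*I*√58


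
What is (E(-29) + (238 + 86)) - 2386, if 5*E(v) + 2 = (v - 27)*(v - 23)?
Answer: -1480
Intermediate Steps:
E(v) = -2/5 + (-27 + v)*(-23 + v)/5 (E(v) = -2/5 + ((v - 27)*(v - 23))/5 = -2/5 + ((-27 + v)*(-23 + v))/5 = -2/5 + (-27 + v)*(-23 + v)/5)
(E(-29) + (238 + 86)) - 2386 = ((619/5 - 10*(-29) + (1/5)*(-29)**2) + (238 + 86)) - 2386 = ((619/5 + 290 + (1/5)*841) + 324) - 2386 = ((619/5 + 290 + 841/5) + 324) - 2386 = (582 + 324) - 2386 = 906 - 2386 = -1480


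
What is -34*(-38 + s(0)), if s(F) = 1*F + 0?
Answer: 1292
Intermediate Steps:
s(F) = F (s(F) = F + 0 = F)
-34*(-38 + s(0)) = -34*(-38 + 0) = -34*(-38) = 1292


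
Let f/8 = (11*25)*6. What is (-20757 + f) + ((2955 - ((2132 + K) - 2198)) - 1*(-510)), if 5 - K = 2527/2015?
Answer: -8119938/2015 ≈ -4029.7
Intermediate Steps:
K = 7548/2015 (K = 5 - 2527/2015 = 7548/2015 ≈ 3.7459)
f = 13200 (f = 8*((11*25)*6) = 8*(275*6) = 8*1650 = 13200)
(-20757 + f) + ((2955 - ((2132 + K) - 2198)) - 1*(-510)) = (-20757 + 13200) + ((2955 - ((2132 + 7548/2015) - 2198)) - 1*(-510)) = -7557 + ((2955 - (4303528/2015 - 2198)) + 510) = -7557 + ((2955 - 1*(-125442/2015)) + 510) = -7557 + ((2955 + 125442/2015) + 510) = -7557 + (6079767/2015 + 510) = -7557 + 7107417/2015 = -8119938/2015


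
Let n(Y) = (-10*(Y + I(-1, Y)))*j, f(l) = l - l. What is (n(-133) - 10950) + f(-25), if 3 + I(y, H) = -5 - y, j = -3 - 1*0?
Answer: -15150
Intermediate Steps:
j = -3 (j = -3 + 0 = -3)
I(y, H) = -8 - y (I(y, H) = -3 + (-5 - y) = -8 - y)
f(l) = 0
n(Y) = -210 + 30*Y (n(Y) = -10*(Y + (-8 - 1*(-1)))*(-3) = -10*(Y + (-8 + 1))*(-3) = -10*(Y - 7)*(-3) = -10*(-7 + Y)*(-3) = (70 - 10*Y)*(-3) = -210 + 30*Y)
(n(-133) - 10950) + f(-25) = ((-210 + 30*(-133)) - 10950) + 0 = ((-210 - 3990) - 10950) + 0 = (-4200 - 10950) + 0 = -15150 + 0 = -15150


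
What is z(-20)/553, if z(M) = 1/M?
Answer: -1/11060 ≈ -9.0416e-5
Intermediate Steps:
z(-20)/553 = 1/(-20*553) = -1/20*1/553 = -1/11060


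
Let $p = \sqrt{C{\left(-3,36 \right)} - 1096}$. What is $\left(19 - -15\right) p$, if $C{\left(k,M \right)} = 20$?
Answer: $68 i \sqrt{269} \approx 1115.3 i$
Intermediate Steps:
$p = 2 i \sqrt{269}$ ($p = \sqrt{20 - 1096} = \sqrt{-1076} = 2 i \sqrt{269} \approx 32.802 i$)
$\left(19 - -15\right) p = \left(19 - -15\right) 2 i \sqrt{269} = \left(19 + 15\right) 2 i \sqrt{269} = 34 \cdot 2 i \sqrt{269} = 68 i \sqrt{269}$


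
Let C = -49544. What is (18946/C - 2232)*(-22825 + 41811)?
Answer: -47724397951/1126 ≈ -4.2384e+7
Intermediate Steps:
(18946/C - 2232)*(-22825 + 41811) = (18946/(-49544) - 2232)*(-22825 + 41811) = (18946*(-1/49544) - 2232)*18986 = (-9473/24772 - 2232)*18986 = -55300577/24772*18986 = -47724397951/1126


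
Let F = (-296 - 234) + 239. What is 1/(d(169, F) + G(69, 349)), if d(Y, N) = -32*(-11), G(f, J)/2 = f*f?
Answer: 1/9874 ≈ 0.00010128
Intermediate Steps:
G(f, J) = 2*f² (G(f, J) = 2*(f*f) = 2*f²)
F = -291 (F = -530 + 239 = -291)
d(Y, N) = 352
1/(d(169, F) + G(69, 349)) = 1/(352 + 2*69²) = 1/(352 + 2*4761) = 1/(352 + 9522) = 1/9874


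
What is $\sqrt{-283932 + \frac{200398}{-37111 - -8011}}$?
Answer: $\frac{i \sqrt{2404422885018}}{2910} \approx 532.86 i$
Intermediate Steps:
$\sqrt{-283932 + \frac{200398}{-37111 - -8011}} = \sqrt{-283932 + \frac{200398}{-37111 + 8011}} = \sqrt{-283932 + \frac{200398}{-29100}} = \sqrt{-283932 + 200398 \left(- \frac{1}{29100}\right)} = \sqrt{-283932 - \frac{100199}{14550}} = \sqrt{- \frac{4131310799}{14550}} = \frac{i \sqrt{2404422885018}}{2910}$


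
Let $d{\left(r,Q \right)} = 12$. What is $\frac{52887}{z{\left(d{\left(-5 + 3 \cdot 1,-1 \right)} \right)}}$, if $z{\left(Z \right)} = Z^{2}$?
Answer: $\frac{17629}{48} \approx 367.27$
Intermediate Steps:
$\frac{52887}{z{\left(d{\left(-5 + 3 \cdot 1,-1 \right)} \right)}} = \frac{52887}{12^{2}} = \frac{52887}{144} = 52887 \cdot \frac{1}{144} = \frac{17629}{48}$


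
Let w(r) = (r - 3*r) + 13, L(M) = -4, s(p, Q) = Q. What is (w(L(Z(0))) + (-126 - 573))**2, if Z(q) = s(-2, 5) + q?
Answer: 459684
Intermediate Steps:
Z(q) = 5 + q
w(r) = 13 - 2*r (w(r) = -2*r + 13 = 13 - 2*r)
(w(L(Z(0))) + (-126 - 573))**2 = ((13 - 2*(-4)) + (-126 - 573))**2 = ((13 + 8) - 699)**2 = (21 - 699)**2 = (-678)**2 = 459684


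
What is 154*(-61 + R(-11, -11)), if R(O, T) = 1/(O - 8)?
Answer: -178640/19 ≈ -9402.1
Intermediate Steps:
R(O, T) = 1/(-8 + O)
154*(-61 + R(-11, -11)) = 154*(-61 + 1/(-8 - 11)) = 154*(-61 + 1/(-19)) = 154*(-61 - 1/19) = 154*(-1160/19) = -178640/19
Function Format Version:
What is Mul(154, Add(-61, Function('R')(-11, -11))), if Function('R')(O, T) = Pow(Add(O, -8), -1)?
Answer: Rational(-178640, 19) ≈ -9402.1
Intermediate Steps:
Function('R')(O, T) = Pow(Add(-8, O), -1)
Mul(154, Add(-61, Function('R')(-11, -11))) = Mul(154, Add(-61, Pow(Add(-8, -11), -1))) = Mul(154, Add(-61, Pow(-19, -1))) = Mul(154, Add(-61, Rational(-1, 19))) = Mul(154, Rational(-1160, 19)) = Rational(-178640, 19)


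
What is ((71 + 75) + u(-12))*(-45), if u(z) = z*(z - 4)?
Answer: -15210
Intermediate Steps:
u(z) = z*(-4 + z)
((71 + 75) + u(-12))*(-45) = ((71 + 75) - 12*(-4 - 12))*(-45) = (146 - 12*(-16))*(-45) = (146 + 192)*(-45) = 338*(-45) = -15210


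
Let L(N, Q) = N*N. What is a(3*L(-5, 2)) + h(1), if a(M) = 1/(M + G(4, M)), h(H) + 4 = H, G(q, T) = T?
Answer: -449/150 ≈ -2.9933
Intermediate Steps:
L(N, Q) = N²
h(H) = -4 + H
a(M) = 1/(2*M) (a(M) = 1/(M + M) = 1/(2*M))
a(3*L(-5, 2)) + h(1) = 1/(2*((3*(-5)²))) + (-4 + 1) = 1/(2*((3*25))) - 3 = (½)/75 - 3 = (½)*(1/75) - 3 = 1/150 - 3 = -449/150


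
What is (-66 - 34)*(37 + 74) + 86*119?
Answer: -866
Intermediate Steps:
(-66 - 34)*(37 + 74) + 86*119 = -100*111 + 10234 = -11100 + 10234 = -866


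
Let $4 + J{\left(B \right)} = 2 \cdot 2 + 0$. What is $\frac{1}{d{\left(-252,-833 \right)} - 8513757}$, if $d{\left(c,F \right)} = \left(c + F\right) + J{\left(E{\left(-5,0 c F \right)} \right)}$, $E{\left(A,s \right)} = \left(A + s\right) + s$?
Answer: $- \frac{1}{8514842} \approx -1.1744 \cdot 10^{-7}$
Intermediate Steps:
$E{\left(A,s \right)} = A + 2 s$
$J{\left(B \right)} = 0$ ($J{\left(B \right)} = -4 + \left(2 \cdot 2 + 0\right) = -4 + \left(4 + 0\right) = -4 + 4 = 0$)
$d{\left(c,F \right)} = F + c$ ($d{\left(c,F \right)} = \left(c + F\right) + 0 = \left(F + c\right) + 0 = F + c$)
$\frac{1}{d{\left(-252,-833 \right)} - 8513757} = \frac{1}{\left(-833 - 252\right) - 8513757} = \frac{1}{-1085 - 8513757} = \frac{1}{-8514842} = - \frac{1}{8514842}$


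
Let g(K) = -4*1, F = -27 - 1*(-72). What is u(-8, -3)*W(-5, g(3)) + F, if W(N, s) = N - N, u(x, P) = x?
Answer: 45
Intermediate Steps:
F = 45 (F = -27 + 72 = 45)
g(K) = -4
W(N, s) = 0
u(-8, -3)*W(-5, g(3)) + F = -8*0 + 45 = 0 + 45 = 45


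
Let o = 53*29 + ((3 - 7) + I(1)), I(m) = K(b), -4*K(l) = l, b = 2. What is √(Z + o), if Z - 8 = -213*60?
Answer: I*√44958/2 ≈ 106.02*I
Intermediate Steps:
K(l) = -l/4
I(m) = -½ (I(m) = -¼*2 = -½)
Z = -12772 (Z = 8 - 213*60 = 8 - 12780 = -12772)
o = 3065/2 (o = 53*29 + ((3 - 7) - ½) = 1537 + (-4 - ½) = 1537 - 9/2 = 3065/2 ≈ 1532.5)
√(Z + o) = √(-12772 + 3065/2) = √(-22479/2) = I*√44958/2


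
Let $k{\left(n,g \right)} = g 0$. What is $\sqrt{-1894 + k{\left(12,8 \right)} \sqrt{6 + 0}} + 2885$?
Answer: $2885 + i \sqrt{1894} \approx 2885.0 + 43.52 i$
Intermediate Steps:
$k{\left(n,g \right)} = 0$
$\sqrt{-1894 + k{\left(12,8 \right)} \sqrt{6 + 0}} + 2885 = \sqrt{-1894 + 0 \sqrt{6 + 0}} + 2885 = \sqrt{-1894 + 0 \sqrt{6}} + 2885 = \sqrt{-1894 + 0} + 2885 = \sqrt{-1894} + 2885 = i \sqrt{1894} + 2885 = 2885 + i \sqrt{1894}$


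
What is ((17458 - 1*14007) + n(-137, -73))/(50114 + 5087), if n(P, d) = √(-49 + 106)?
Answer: 3451/55201 + √57/55201 ≈ 0.062654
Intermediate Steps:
n(P, d) = √57
((17458 - 1*14007) + n(-137, -73))/(50114 + 5087) = ((17458 - 1*14007) + √57)/(50114 + 5087) = ((17458 - 14007) + √57)/55201 = (3451 + √57)*(1/55201) = 3451/55201 + √57/55201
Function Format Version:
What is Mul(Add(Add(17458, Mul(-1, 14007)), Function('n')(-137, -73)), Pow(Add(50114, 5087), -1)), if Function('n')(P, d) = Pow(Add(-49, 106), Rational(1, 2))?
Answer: Add(Rational(3451, 55201), Mul(Rational(1, 55201), Pow(57, Rational(1, 2)))) ≈ 0.062654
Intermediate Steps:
Function('n')(P, d) = Pow(57, Rational(1, 2))
Mul(Add(Add(17458, Mul(-1, 14007)), Function('n')(-137, -73)), Pow(Add(50114, 5087), -1)) = Mul(Add(Add(17458, Mul(-1, 14007)), Pow(57, Rational(1, 2))), Pow(Add(50114, 5087), -1)) = Mul(Add(Add(17458, -14007), Pow(57, Rational(1, 2))), Pow(55201, -1)) = Mul(Add(3451, Pow(57, Rational(1, 2))), Rational(1, 55201)) = Add(Rational(3451, 55201), Mul(Rational(1, 55201), Pow(57, Rational(1, 2))))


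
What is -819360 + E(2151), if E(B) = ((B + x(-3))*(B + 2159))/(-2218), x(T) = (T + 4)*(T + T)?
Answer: -913292715/1109 ≈ -8.2353e+5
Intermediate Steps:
x(T) = 2*T*(4 + T) (x(T) = (4 + T)*(2*T) = 2*T*(4 + T))
E(B) = -(-6 + B)*(2159 + B)/2218 (E(B) = ((B + 2*(-3)*(4 - 3))*(B + 2159))/(-2218) = ((B + 2*(-3)*1)*(2159 + B))*(-1/2218) = ((B - 6)*(2159 + B))*(-1/2218) = ((-6 + B)*(2159 + B))*(-1/2218) = -(-6 + B)*(2159 + B)/2218)
-819360 + E(2151) = -819360 + (6477/1109 - 2153/2218*2151 - 1/2218*2151²) = -819360 + (6477/1109 - 4631103/2218 - 1/2218*4626801) = -819360 + (6477/1109 - 4631103/2218 - 4626801/2218) = -819360 - 4622475/1109 = -913292715/1109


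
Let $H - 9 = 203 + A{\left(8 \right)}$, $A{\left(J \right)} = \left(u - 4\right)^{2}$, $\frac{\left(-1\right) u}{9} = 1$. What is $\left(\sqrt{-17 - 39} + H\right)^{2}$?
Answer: $145105 + 1524 i \sqrt{14} \approx 1.4511 \cdot 10^{5} + 5702.3 i$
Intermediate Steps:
$u = -9$ ($u = \left(-9\right) 1 = -9$)
$A{\left(J \right)} = 169$ ($A{\left(J \right)} = \left(-9 - 4\right)^{2} = \left(-13\right)^{2} = 169$)
$H = 381$ ($H = 9 + \left(203 + 169\right) = 9 + 372 = 381$)
$\left(\sqrt{-17 - 39} + H\right)^{2} = \left(\sqrt{-17 - 39} + 381\right)^{2} = \left(\sqrt{-56} + 381\right)^{2} = \left(2 i \sqrt{14} + 381\right)^{2} = \left(381 + 2 i \sqrt{14}\right)^{2}$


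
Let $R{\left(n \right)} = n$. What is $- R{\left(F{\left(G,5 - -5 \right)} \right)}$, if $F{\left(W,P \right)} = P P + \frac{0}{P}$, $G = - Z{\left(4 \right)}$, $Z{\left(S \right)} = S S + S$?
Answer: $-100$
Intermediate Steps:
$Z{\left(S \right)} = S + S^{2}$ ($Z{\left(S \right)} = S^{2} + S = S + S^{2}$)
$G = -20$ ($G = - 4 \left(1 + 4\right) = - 4 \cdot 5 = \left(-1\right) 20 = -20$)
$F{\left(W,P \right)} = P^{2}$ ($F{\left(W,P \right)} = P^{2} + 0 = P^{2}$)
$- R{\left(F{\left(G,5 - -5 \right)} \right)} = - \left(5 - -5\right)^{2} = - \left(5 + 5\right)^{2} = - 10^{2} = \left(-1\right) 100 = -100$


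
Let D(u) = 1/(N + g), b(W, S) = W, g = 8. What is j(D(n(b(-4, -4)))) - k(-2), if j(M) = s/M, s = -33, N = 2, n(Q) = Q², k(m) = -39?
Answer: -291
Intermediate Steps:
D(u) = ⅒ (D(u) = 1/(2 + 8) = 1/10 = ⅒)
j(M) = -33/M
j(D(n(b(-4, -4)))) - k(-2) = -33/⅒ - 1*(-39) = -33*10 + 39 = -330 + 39 = -291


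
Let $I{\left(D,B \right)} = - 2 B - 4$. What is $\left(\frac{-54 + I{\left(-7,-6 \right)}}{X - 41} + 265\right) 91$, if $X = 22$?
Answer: $\frac{462371}{19} \approx 24335.0$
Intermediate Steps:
$I{\left(D,B \right)} = -4 - 2 B$
$\left(\frac{-54 + I{\left(-7,-6 \right)}}{X - 41} + 265\right) 91 = \left(\frac{-54 - -8}{22 - 41} + 265\right) 91 = \left(\frac{-54 + \left(-4 + 12\right)}{-19} + 265\right) 91 = \left(\left(-54 + 8\right) \left(- \frac{1}{19}\right) + 265\right) 91 = \left(\left(-46\right) \left(- \frac{1}{19}\right) + 265\right) 91 = \left(\frac{46}{19} + 265\right) 91 = \frac{5081}{19} \cdot 91 = \frac{462371}{19}$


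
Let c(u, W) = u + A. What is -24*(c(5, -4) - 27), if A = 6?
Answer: 384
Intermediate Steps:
c(u, W) = 6 + u (c(u, W) = u + 6 = 6 + u)
-24*(c(5, -4) - 27) = -24*((6 + 5) - 27) = -24*(11 - 27) = -24*(-16) = 384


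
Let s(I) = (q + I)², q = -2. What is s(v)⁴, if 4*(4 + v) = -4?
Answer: 5764801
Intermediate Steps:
v = -5 (v = -4 + (¼)*(-4) = -4 - 1 = -5)
s(I) = (-2 + I)²
s(v)⁴ = ((-2 - 5)²)⁴ = ((-7)²)⁴ = 49⁴ = 5764801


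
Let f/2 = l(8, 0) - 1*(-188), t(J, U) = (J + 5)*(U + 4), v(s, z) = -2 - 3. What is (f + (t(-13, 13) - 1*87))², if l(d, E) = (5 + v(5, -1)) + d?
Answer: 28561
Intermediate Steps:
v(s, z) = -5
l(d, E) = d (l(d, E) = (5 - 5) + d = 0 + d = d)
t(J, U) = (4 + U)*(5 + J) (t(J, U) = (5 + J)*(4 + U) = (4 + U)*(5 + J))
f = 392 (f = 2*(8 - 1*(-188)) = 2*(8 + 188) = 2*196 = 392)
(f + (t(-13, 13) - 1*87))² = (392 + ((20 + 4*(-13) + 5*13 - 13*13) - 1*87))² = (392 + ((20 - 52 + 65 - 169) - 87))² = (392 + (-136 - 87))² = (392 - 223)² = 169² = 28561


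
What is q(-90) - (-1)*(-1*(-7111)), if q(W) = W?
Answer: 7021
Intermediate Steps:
q(-90) - (-1)*(-1*(-7111)) = -90 - (-1)*(-1*(-7111)) = -90 - (-1)*7111 = -90 - 1*(-7111) = -90 + 7111 = 7021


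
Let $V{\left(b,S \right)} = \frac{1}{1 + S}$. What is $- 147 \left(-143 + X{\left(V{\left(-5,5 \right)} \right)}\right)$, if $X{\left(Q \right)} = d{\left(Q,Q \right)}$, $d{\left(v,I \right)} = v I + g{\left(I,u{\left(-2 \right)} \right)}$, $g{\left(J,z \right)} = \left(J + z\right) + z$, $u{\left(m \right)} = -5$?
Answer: $\frac{269549}{12} \approx 22462.0$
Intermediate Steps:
$g{\left(J,z \right)} = J + 2 z$
$d{\left(v,I \right)} = -10 + I + I v$ ($d{\left(v,I \right)} = v I + \left(I + 2 \left(-5\right)\right) = I v + \left(I - 10\right) = I v + \left(-10 + I\right) = -10 + I + I v$)
$X{\left(Q \right)} = -10 + Q + Q^{2}$ ($X{\left(Q \right)} = -10 + Q + Q Q = -10 + Q + Q^{2}$)
$- 147 \left(-143 + X{\left(V{\left(-5,5 \right)} \right)}\right) = - 147 \left(-143 + \left(-10 + \frac{1}{1 + 5} + \left(\frac{1}{1 + 5}\right)^{2}\right)\right) = - 147 \left(-143 + \left(-10 + \frac{1}{6} + \left(\frac{1}{6}\right)^{2}\right)\right) = - 147 \left(-143 + \left(-10 + \frac{1}{6} + \frac{1}{36}\right)\right) = - 147 \left(-143 - \frac{353}{36}\right) = \left(-147\right) \left(- \frac{5501}{36}\right) = \frac{269549}{12}$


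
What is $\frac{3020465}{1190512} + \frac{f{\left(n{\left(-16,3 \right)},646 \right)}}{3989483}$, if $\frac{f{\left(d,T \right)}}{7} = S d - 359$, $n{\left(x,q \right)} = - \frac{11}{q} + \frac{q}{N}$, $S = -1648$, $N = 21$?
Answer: $\frac{36286491358241}{14248582155888} \approx 2.5467$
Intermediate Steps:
$n{\left(x,q \right)} = - \frac{11}{q} + \frac{q}{21}$
$f{\left(d,T \right)} = -2513 - 11536 d$ ($f{\left(d,T \right)} = 7 \left(- 1648 d - 359\right) = 7 \left(-359 - 1648 d\right) = -2513 - 11536 d$)
$\frac{3020465}{1190512} + \frac{f{\left(n{\left(-16,3 \right)},646 \right)}}{3989483} = \frac{3020465}{1190512} + \frac{-2513 - 11536 \left(- \frac{11}{3} + \frac{1}{21} \cdot 3\right)}{3989483} = 3020465 \cdot \frac{1}{1190512} + \left(-2513 - 11536 \left(\left(-11\right) \frac{1}{3} + \frac{1}{7}\right)\right) \frac{1}{3989483} = \frac{3020465}{1190512} + \left(-2513 - 11536 \left(- \frac{11}{3} + \frac{1}{7}\right)\right) \frac{1}{3989483} = \frac{3020465}{1190512} + \left(-2513 - - \frac{121952}{3}\right) \frac{1}{3989483} = \frac{3020465}{1190512} + \left(-2513 + \frac{121952}{3}\right) \frac{1}{3989483} = \frac{3020465}{1190512} + \frac{114413}{3} \cdot \frac{1}{3989483} = \frac{3020465}{1190512} + \frac{114413}{11968449} = \frac{36286491358241}{14248582155888}$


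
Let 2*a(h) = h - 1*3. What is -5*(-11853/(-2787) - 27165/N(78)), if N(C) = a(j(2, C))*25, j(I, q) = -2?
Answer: -10193289/4645 ≈ -2194.5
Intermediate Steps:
a(h) = -3/2 + h/2 (a(h) = (h - 1*3)/2 = (h - 3)/2 = (-3 + h)/2 = -3/2 + h/2)
N(C) = -125/2 (N(C) = (-3/2 + (1/2)*(-2))*25 = (-3/2 - 1)*25 = -5/2*25 = -125/2)
-5*(-11853/(-2787) - 27165/N(78)) = -5*(-11853/(-2787) - 27165/(-125/2)) = -5*(-11853*(-1/2787) - 27165*(-2/125)) = -5*(3951/929 + 10866/25) = -5*10193289/23225 = -10193289/4645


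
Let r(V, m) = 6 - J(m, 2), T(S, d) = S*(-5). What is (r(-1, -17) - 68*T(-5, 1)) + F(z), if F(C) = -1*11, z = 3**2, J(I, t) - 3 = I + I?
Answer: -1674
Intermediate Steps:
T(S, d) = -5*S
J(I, t) = 3 + 2*I (J(I, t) = 3 + (I + I) = 3 + 2*I)
z = 9
F(C) = -11
r(V, m) = 3 - 2*m (r(V, m) = 6 - (3 + 2*m) = 6 + (-3 - 2*m) = 3 - 2*m)
(r(-1, -17) - 68*T(-5, 1)) + F(z) = ((3 - 2*(-17)) - (-340)*(-5)) - 11 = ((3 + 34) - 68*25) - 11 = (37 - 1700) - 11 = -1663 - 11 = -1674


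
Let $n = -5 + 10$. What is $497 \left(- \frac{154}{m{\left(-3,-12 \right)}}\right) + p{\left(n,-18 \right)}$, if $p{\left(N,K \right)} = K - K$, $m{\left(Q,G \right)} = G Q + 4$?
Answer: $- \frac{38269}{20} \approx -1913.4$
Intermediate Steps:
$m{\left(Q,G \right)} = 4 + G Q$
$n = 5$
$p{\left(N,K \right)} = 0$
$497 \left(- \frac{154}{m{\left(-3,-12 \right)}}\right) + p{\left(n,-18 \right)} = 497 \left(- \frac{154}{4 - -36}\right) + 0 = 497 \left(- \frac{154}{4 + 36}\right) + 0 = 497 \left(- \frac{154}{40}\right) + 0 = 497 \left(\left(-154\right) \frac{1}{40}\right) + 0 = 497 \left(- \frac{77}{20}\right) + 0 = - \frac{38269}{20} + 0 = - \frac{38269}{20}$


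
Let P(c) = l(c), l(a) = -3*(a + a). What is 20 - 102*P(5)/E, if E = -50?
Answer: -206/5 ≈ -41.200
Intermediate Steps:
l(a) = -6*a
P(c) = -6*c
20 - 102*P(5)/E = 20 - 102*(-6*5)/(-50) = 20 - (-3060)*(-1)/50 = 20 - 102*3/5 = 20 - 306/5 = -206/5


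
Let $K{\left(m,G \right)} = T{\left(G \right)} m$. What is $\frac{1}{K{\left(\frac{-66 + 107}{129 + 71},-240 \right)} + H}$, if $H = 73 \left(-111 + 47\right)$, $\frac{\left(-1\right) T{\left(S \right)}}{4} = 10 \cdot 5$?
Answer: $- \frac{1}{4713} \approx -0.00021218$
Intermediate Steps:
$T{\left(S \right)} = -200$ ($T{\left(S \right)} = - 4 \cdot 10 \cdot 5 = \left(-4\right) 50 = -200$)
$K{\left(m,G \right)} = - 200 m$
$H = -4672$ ($H = 73 \left(-64\right) = -4672$)
$\frac{1}{K{\left(\frac{-66 + 107}{129 + 71},-240 \right)} + H} = \frac{1}{- 200 \frac{-66 + 107}{129 + 71} - 4672} = \frac{1}{- 200 \cdot \frac{41}{200} - 4672} = \frac{1}{- 200 \cdot 41 \cdot \frac{1}{200} - 4672} = \frac{1}{\left(-200\right) \frac{41}{200} - 4672} = \frac{1}{-41 - 4672} = \frac{1}{-4713} = - \frac{1}{4713}$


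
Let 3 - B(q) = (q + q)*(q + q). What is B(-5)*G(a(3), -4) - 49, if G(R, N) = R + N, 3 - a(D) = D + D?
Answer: 630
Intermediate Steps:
a(D) = 3 - 2*D (a(D) = 3 - (D + D) = 3 - 2*D)
B(q) = 3 - 4*q**2 (B(q) = 3 - (q + q)*(q + q) = 3 - 2*q*2*q = 3 - 4*q**2)
G(R, N) = N + R
B(-5)*G(a(3), -4) - 49 = (3 - 4*(-5)**2)*(-4 + (3 - 2*3)) - 49 = (3 - 4*25)*(-4 + (3 - 6)) - 49 = (3 - 100)*(-4 - 3) - 49 = -97*(-7) - 49 = 679 - 49 = 630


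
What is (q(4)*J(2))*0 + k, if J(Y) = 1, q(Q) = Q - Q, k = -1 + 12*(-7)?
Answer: -85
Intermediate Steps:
k = -85 (k = -1 - 84 = -85)
q(Q) = 0
(q(4)*J(2))*0 + k = (0*1)*0 - 85 = 0*0 - 85 = 0 - 85 = -85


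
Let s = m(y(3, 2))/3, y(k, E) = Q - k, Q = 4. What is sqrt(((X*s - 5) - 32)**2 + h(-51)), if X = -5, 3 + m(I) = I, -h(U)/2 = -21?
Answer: sqrt(10579)/3 ≈ 34.285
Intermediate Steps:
y(k, E) = 4 - k
h(U) = 42 (h(U) = -2*(-21) = 42)
m(I) = -3 + I
s = -2/3 (s = (-3 + (4 - 1*3))/3 = (-3 + (4 - 3))*(1/3) = (-3 + 1)*(1/3) = -2*1/3 = -2/3 ≈ -0.66667)
sqrt(((X*s - 5) - 32)**2 + h(-51)) = sqrt(((-5*(-2/3) - 5) - 32)**2 + 42) = sqrt(((10/3 - 5) - 32)**2 + 42) = sqrt((-5/3 - 32)**2 + 42) = sqrt((-101/3)**2 + 42) = sqrt(10201/9 + 42) = sqrt(10579/9) = sqrt(10579)/3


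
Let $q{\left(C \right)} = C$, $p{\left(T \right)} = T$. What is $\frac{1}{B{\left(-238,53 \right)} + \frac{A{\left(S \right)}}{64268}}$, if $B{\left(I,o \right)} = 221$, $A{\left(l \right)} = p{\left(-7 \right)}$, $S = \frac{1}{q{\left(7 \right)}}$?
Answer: $\frac{64268}{14203221} \approx 0.0045249$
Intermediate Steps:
$S = \frac{1}{7} \approx 0.14286$
$A{\left(l \right)} = -7$
$\frac{1}{B{\left(-238,53 \right)} + \frac{A{\left(S \right)}}{64268}} = \frac{1}{221 - \frac{7}{64268}} = \frac{1}{\frac{14203221}{64268}} = \frac{64268}{14203221}$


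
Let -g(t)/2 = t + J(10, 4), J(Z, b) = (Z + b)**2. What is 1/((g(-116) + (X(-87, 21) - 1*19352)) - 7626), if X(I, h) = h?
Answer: -1/27117 ≈ -3.6877e-5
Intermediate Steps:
g(t) = -392 - 2*t (g(t) = -2*(t + (10 + 4)**2) = -2*(t + 14**2) = -2*(t + 196) = -2*(196 + t) = -392 - 2*t)
1/((g(-116) + (X(-87, 21) - 1*19352)) - 7626) = 1/(((-392 - 2*(-116)) + (21 - 1*19352)) - 7626) = 1/(((-392 + 232) + (21 - 19352)) - 7626) = 1/((-160 - 19331) - 7626) = 1/(-19491 - 7626) = 1/(-27117) = -1/27117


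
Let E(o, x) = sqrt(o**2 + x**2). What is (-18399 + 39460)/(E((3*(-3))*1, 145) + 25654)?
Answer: 270149447/329053305 - 21061*sqrt(21106)/658106610 ≈ 0.81634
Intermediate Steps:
(-18399 + 39460)/(E((3*(-3))*1, 145) + 25654) = (-18399 + 39460)/(sqrt(((3*(-3))*1)**2 + 145**2) + 25654) = 21061/(sqrt((-9*1)**2 + 21025) + 25654) = 21061/(sqrt((-9)**2 + 21025) + 25654) = 21061/(sqrt(81 + 21025) + 25654) = 21061/(sqrt(21106) + 25654) = 21061/(25654 + sqrt(21106))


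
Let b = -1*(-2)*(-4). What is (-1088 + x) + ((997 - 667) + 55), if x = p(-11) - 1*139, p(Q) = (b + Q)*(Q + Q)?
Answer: -424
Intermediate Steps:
b = -8 (b = 2*(-4) = -8)
p(Q) = 2*Q*(-8 + Q) (p(Q) = (-8 + Q)*(Q + Q) = (-8 + Q)*(2*Q) = 2*Q*(-8 + Q))
x = 279 (x = 2*(-11)*(-8 - 11) - 1*139 = 2*(-11)*(-19) - 139 = 418 - 139 = 279)
(-1088 + x) + ((997 - 667) + 55) = (-1088 + 279) + ((997 - 667) + 55) = -809 + (330 + 55) = -809 + 385 = -424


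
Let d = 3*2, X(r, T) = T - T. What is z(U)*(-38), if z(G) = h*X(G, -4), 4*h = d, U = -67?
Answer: 0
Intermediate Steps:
X(r, T) = 0
d = 6
h = 3/2 (h = (¼)*6 = 3/2 ≈ 1.5000)
z(G) = 0 (z(G) = (3/2)*0 = 0)
z(U)*(-38) = 0*(-38) = 0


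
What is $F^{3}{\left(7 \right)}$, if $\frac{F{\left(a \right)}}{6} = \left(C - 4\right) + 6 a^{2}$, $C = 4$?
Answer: $5489031744$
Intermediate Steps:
$F{\left(a \right)} = 36 a^{2}$ ($F{\left(a \right)} = 6 \left(\left(4 - 4\right) + 6 a^{2}\right) = 6 \left(0 + 6 a^{2}\right) = 6 \cdot 6 a^{2} = 36 a^{2}$)
$F^{3}{\left(7 \right)} = \left(36 \cdot 7^{2}\right)^{3} = \left(36 \cdot 49\right)^{3} = 1764^{3} = 5489031744$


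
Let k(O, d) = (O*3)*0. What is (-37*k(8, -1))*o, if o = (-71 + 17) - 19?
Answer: 0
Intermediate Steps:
k(O, d) = 0 (k(O, d) = (3*O)*0 = 0)
o = -73 (o = -54 - 19 = -73)
(-37*k(8, -1))*o = -37*0*(-73) = 0*(-73) = 0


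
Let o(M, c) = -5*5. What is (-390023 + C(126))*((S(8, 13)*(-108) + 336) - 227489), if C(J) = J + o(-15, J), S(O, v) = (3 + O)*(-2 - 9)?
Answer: 83476451370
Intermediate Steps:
S(O, v) = -33 - 11*O (S(O, v) = (3 + O)*(-11) = -33 - 11*O)
o(M, c) = -25
C(J) = -25 + J (C(J) = J - 25 = -25 + J)
(-390023 + C(126))*((S(8, 13)*(-108) + 336) - 227489) = (-390023 + (-25 + 126))*(((-33 - 11*8)*(-108) + 336) - 227489) = (-390023 + 101)*(((-33 - 88)*(-108) + 336) - 227489) = -389922*((-121*(-108) + 336) - 227489) = -389922*((13068 + 336) - 227489) = -389922*(13404 - 227489) = -389922*(-214085) = 83476451370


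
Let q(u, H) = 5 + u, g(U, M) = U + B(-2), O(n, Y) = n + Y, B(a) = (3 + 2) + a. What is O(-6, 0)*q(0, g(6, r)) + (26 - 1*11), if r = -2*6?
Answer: -15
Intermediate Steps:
r = -12
B(a) = 5 + a
O(n, Y) = Y + n
g(U, M) = 3 + U (g(U, M) = U + (5 - 2) = U + 3 = 3 + U)
O(-6, 0)*q(0, g(6, r)) + (26 - 1*11) = (0 - 6)*(5 + 0) + (26 - 1*11) = -6*5 + (26 - 11) = -30 + 15 = -15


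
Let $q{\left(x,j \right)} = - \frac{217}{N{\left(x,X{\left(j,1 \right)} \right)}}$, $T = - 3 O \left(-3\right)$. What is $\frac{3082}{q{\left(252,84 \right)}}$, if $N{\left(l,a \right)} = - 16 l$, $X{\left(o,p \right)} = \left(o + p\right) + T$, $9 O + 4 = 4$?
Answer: $\frac{1775232}{31} \approx 57266.0$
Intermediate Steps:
$O = 0$ ($O = - \frac{4}{9} + \frac{1}{9} \cdot 4 = - \frac{4}{9} + \frac{4}{9} = 0$)
$T = 0$ ($T = \left(-3\right) 0 \left(-3\right) = 0 \left(-3\right) = 0$)
$X{\left(o,p \right)} = o + p$ ($X{\left(o,p \right)} = \left(o + p\right) + 0 = o + p$)
$q{\left(x,j \right)} = \frac{217}{16 x}$ ($q{\left(x,j \right)} = - \frac{217}{\left(-16\right) x} = - 217 \left(- \frac{1}{16 x}\right) = \frac{217}{16 x}$)
$\frac{3082}{q{\left(252,84 \right)}} = \frac{3082}{\frac{217}{16} \cdot \frac{1}{252}} = \frac{3082}{\frac{31}{576}} = 3082 \cdot \frac{576}{31} = \frac{1775232}{31}$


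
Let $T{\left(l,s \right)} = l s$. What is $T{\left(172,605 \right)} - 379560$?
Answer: $-275500$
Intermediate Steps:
$T{\left(172,605 \right)} - 379560 = 172 \cdot 605 - 379560 = 104060 - 379560 = -275500$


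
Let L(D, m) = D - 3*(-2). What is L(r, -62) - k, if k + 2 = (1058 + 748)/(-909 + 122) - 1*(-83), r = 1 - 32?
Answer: -81616/787 ≈ -103.71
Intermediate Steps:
r = -31
L(D, m) = 6 + D (L(D, m) = D + 6 = 6 + D)
k = 61941/787 (k = -2 + ((1058 + 748)/(-909 + 122) - 1*(-83)) = -2 + (1806/(-787) + 83) = -2 + (1806*(-1/787) + 83) = -2 + (-1806/787 + 83) = -2 + 63515/787 = 61941/787 ≈ 78.705)
L(r, -62) - k = (6 - 31) - 1*61941/787 = -25 - 61941/787 = -81616/787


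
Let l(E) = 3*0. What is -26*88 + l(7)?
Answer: -2288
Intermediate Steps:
l(E) = 0
-26*88 + l(7) = -26*88 + 0 = -2288 + 0 = -2288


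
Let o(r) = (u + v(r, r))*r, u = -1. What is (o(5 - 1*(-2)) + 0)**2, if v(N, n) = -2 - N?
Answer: 4900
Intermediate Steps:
o(r) = r*(-3 - r) (o(r) = (-1 + (-2 - r))*r = (-3 - r)*r = r*(-3 - r))
(o(5 - 1*(-2)) + 0)**2 = (-(5 - 1*(-2))*(3 + (5 - 1*(-2))) + 0)**2 = (-(5 + 2)*(3 + (5 + 2)) + 0)**2 = (-1*7*(3 + 7) + 0)**2 = (-1*7*10 + 0)**2 = (-70 + 0)**2 = (-70)**2 = 4900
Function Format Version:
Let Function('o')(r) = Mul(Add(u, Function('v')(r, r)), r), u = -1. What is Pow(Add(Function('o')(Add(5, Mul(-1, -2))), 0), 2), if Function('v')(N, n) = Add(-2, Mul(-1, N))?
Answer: 4900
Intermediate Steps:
Function('o')(r) = Mul(r, Add(-3, Mul(-1, r))) (Function('o')(r) = Mul(Add(-1, Add(-2, Mul(-1, r))), r) = Mul(Add(-3, Mul(-1, r)), r) = Mul(r, Add(-3, Mul(-1, r))))
Pow(Add(Function('o')(Add(5, Mul(-1, -2))), 0), 2) = Pow(Add(Mul(-1, Add(5, Mul(-1, -2)), Add(3, Add(5, Mul(-1, -2)))), 0), 2) = Pow(Add(Mul(-1, Add(5, 2), Add(3, Add(5, 2))), 0), 2) = Pow(Add(Mul(-1, 7, Add(3, 7)), 0), 2) = Pow(Add(Mul(-1, 7, 10), 0), 2) = Pow(Add(-70, 0), 2) = Pow(-70, 2) = 4900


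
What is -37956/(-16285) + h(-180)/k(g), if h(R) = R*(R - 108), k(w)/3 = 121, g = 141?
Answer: 285997476/1970485 ≈ 145.14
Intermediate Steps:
k(w) = 363 (k(w) = 3*121 = 363)
h(R) = R*(-108 + R)
-37956/(-16285) + h(-180)/k(g) = -37956/(-16285) - 180*(-108 - 180)/363 = -37956*(-1/16285) - 180*(-288)*(1/363) = 37956/16285 + 51840*(1/363) = 37956/16285 + 17280/121 = 285997476/1970485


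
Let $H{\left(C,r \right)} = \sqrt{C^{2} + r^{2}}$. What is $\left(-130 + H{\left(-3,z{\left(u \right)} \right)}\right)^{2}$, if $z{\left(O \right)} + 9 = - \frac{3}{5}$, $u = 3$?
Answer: $\frac{425029}{25} - 156 \sqrt{281} \approx 14386.0$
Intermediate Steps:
$z{\left(O \right)} = - \frac{48}{5}$ ($z{\left(O \right)} = -9 - \frac{3}{5} = - \frac{48}{5}$)
$\left(-130 + H{\left(-3,z{\left(u \right)} \right)}\right)^{2} = \left(-130 + \sqrt{\left(-3\right)^{2} + \left(- \frac{48}{5}\right)^{2}}\right)^{2} = \left(-130 + \sqrt{9 + \frac{2304}{25}}\right)^{2} = \left(-130 + \sqrt{\frac{2529}{25}}\right)^{2} = \left(-130 + \frac{3 \sqrt{281}}{5}\right)^{2}$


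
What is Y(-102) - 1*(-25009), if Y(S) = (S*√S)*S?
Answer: 25009 + 10404*I*√102 ≈ 25009.0 + 1.0508e+5*I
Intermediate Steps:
Y(S) = S^(5/2) (Y(S) = S^(3/2)*S = S^(5/2))
Y(-102) - 1*(-25009) = (-102)^(5/2) - 1*(-25009) = 10404*I*√102 + 25009 = 25009 + 10404*I*√102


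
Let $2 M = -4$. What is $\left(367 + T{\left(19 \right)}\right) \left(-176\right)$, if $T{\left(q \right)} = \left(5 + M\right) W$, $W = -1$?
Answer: $-64064$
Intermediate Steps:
$M = -2$ ($M = \frac{1}{2} \left(-4\right) = -2$)
$T{\left(q \right)} = -3$ ($T{\left(q \right)} = \left(5 - 2\right) \left(-1\right) = 3 \left(-1\right) = -3$)
$\left(367 + T{\left(19 \right)}\right) \left(-176\right) = \left(367 - 3\right) \left(-176\right) = 364 \left(-176\right) = -64064$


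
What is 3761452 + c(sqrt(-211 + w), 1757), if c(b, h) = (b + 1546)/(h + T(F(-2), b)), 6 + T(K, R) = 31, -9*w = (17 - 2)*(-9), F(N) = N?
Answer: 3351454505/891 + 7*I/891 ≈ 3.7615e+6 + 0.0078563*I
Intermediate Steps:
w = 15 (w = -(17 - 2)*(-9)/9 = -5*(-9)/3 = -1/9*(-135) = 15)
T(K, R) = 25 (T(K, R) = -6 + 31 = 25)
c(b, h) = (1546 + b)/(25 + h) (c(b, h) = (b + 1546)/(h + 25) = (1546 + b)/(25 + h))
3761452 + c(sqrt(-211 + w), 1757) = 3761452 + (1546 + sqrt(-211 + 15))/(25 + 1757) = 3761452 + (1546 + sqrt(-196))/1782 = 3761452 + (1546 + 14*I)/1782 = 3761452 + (773/891 + 7*I/891) = 3351454505/891 + 7*I/891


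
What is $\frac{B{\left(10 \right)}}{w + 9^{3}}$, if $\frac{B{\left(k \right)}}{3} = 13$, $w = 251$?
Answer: $\frac{39}{980} \approx 0.039796$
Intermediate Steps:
$B{\left(k \right)} = 39$ ($B{\left(k \right)} = 3 \cdot 13 = 39$)
$\frac{B{\left(10 \right)}}{w + 9^{3}} = \frac{1}{251 + 9^{3}} \cdot 39 = \frac{1}{251 + 729} \cdot 39 = \frac{1}{980} \cdot 39 = \frac{39}{980}$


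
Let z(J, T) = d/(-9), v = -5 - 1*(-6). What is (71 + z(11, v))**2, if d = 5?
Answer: 401956/81 ≈ 4962.4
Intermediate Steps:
v = 1 (v = -5 + 6 = 1)
z(J, T) = -5/9 (z(J, T) = 5/(-9) = 5*(-1/9) = -5/9)
(71 + z(11, v))**2 = (71 - 5/9)**2 = (634/9)**2 = 401956/81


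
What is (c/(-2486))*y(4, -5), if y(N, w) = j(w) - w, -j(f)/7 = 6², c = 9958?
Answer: 1229813/1243 ≈ 989.39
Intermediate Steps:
j(f) = -252 (j(f) = -7*6² = -7*36 = -252)
y(N, w) = -252 - w
(c/(-2486))*y(4, -5) = (9958/(-2486))*(-252 - 1*(-5)) = (9958*(-1/2486))*(-252 + 5) = -4979/1243*(-247) = 1229813/1243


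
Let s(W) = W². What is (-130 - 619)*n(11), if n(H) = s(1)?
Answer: -749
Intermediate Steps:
n(H) = 1 (n(H) = 1² = 1)
(-130 - 619)*n(11) = (-130 - 619)*1 = -749*1 = -749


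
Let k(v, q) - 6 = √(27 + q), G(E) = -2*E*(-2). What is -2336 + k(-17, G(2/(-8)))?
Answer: -2330 + √26 ≈ -2324.9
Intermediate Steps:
G(E) = 4*E
k(v, q) = 6 + √(27 + q)
-2336 + k(-17, G(2/(-8))) = -2336 + (6 + √(27 + 4*(2/(-8)))) = -2336 + (6 + √(27 + 4*(2*(-⅛)))) = -2336 + (6 + √(27 + 4*(-¼))) = -2336 + (6 + √(27 - 1)) = -2336 + (6 + √26) = -2330 + √26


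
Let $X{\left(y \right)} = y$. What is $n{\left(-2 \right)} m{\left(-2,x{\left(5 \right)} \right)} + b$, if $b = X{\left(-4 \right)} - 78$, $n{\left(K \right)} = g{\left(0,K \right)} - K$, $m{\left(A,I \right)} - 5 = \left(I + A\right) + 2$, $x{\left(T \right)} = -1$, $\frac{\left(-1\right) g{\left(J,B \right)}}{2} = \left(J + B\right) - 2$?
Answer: $-42$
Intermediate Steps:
$g{\left(J,B \right)} = 4 - 2 B - 2 J$ ($g{\left(J,B \right)} = - 2 \left(\left(J + B\right) - 2\right) = - 2 \left(\left(B + J\right) - 2\right) = - 2 \left(-2 + B + J\right) = 4 - 2 B - 2 J$)
$m{\left(A,I \right)} = 7 + A + I$ ($m{\left(A,I \right)} = 5 + \left(\left(I + A\right) + 2\right) = 5 + \left(\left(A + I\right) + 2\right) = 5 + \left(2 + A + I\right) = 7 + A + I$)
$n{\left(K \right)} = 4 - 3 K$ ($n{\left(K \right)} = \left(4 - 2 K - 0\right) - K = \left(4 - 2 K + 0\right) - K = \left(4 - 2 K\right) - K = 4 - 3 K$)
$b = -82$ ($b = -4 - 78 = -82$)
$n{\left(-2 \right)} m{\left(-2,x{\left(5 \right)} \right)} + b = \left(4 - -6\right) \left(7 - 2 - 1\right) - 82 = \left(4 + 6\right) 4 - 82 = 10 \cdot 4 - 82 = 40 - 82 = -42$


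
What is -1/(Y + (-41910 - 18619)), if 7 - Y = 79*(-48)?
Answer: 1/56730 ≈ 1.7627e-5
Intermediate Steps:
Y = 3799 (Y = 7 - 79*(-48) = 7 - 1*(-3792) = 7 + 3792 = 3799)
-1/(Y + (-41910 - 18619)) = -1/(3799 + (-41910 - 18619)) = -1/(3799 - 60529) = -1/(-56730) = -1*(-1/56730) = 1/56730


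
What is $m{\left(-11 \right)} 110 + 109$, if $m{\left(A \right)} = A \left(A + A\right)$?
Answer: $26729$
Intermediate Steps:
$m{\left(A \right)} = 2 A^{2}$ ($m{\left(A \right)} = A 2 A = 2 A^{2}$)
$m{\left(-11 \right)} 110 + 109 = 2 \left(-11\right)^{2} \cdot 110 + 109 = 2 \cdot 121 \cdot 110 + 109 = 242 \cdot 110 + 109 = 26620 + 109 = 26729$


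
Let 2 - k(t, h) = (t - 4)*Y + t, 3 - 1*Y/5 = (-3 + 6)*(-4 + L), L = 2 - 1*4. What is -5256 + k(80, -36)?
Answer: -13314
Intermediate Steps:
L = -2 (L = 2 - 4 = -2)
Y = 105 (Y = 15 - 5*(-3 + 6)*(-4 - 2) = 15 - 15*(-6) = 15 - 5*(-18) = 15 + 90 = 105)
k(t, h) = 422 - 106*t (k(t, h) = 2 - ((t - 4)*105 + t) = 2 - ((-4 + t)*105 + t) = 2 - ((-420 + 105*t) + t) = 2 - (-420 + 106*t) = 2 + (420 - 106*t) = 422 - 106*t)
-5256 + k(80, -36) = -5256 + (422 - 106*80) = -5256 + (422 - 8480) = -5256 - 8058 = -13314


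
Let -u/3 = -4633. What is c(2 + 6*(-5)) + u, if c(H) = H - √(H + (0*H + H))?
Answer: 13871 - 2*I*√14 ≈ 13871.0 - 7.4833*I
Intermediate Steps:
u = 13899 (u = -3*(-4633) = 13899)
c(H) = H - √2*√H (c(H) = H - √(H + (0 + H)) = H - √(H + H) = H - √(2*H) = H - √2*√H)
c(2 + 6*(-5)) + u = ((2 + 6*(-5)) - √2*√(2 + 6*(-5))) + 13899 = ((2 - 30) - √2*√(2 - 30)) + 13899 = (-28 - √2*√(-28)) + 13899 = (-28 - √2*2*I*√7) + 13899 = (-28 - 2*I*√14) + 13899 = 13871 - 2*I*√14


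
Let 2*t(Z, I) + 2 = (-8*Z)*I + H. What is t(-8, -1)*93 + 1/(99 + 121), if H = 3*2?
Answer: -613799/220 ≈ -2790.0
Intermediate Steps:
H = 6
t(Z, I) = 2 - 4*I*Z (t(Z, I) = -1 + ((-8*Z)*I + 6)/2 = -1 + (-8*I*Z + 6)/2 = -1 + (6 - 8*I*Z)/2 = -1 + (3 - 4*I*Z) = 2 - 4*I*Z)
t(-8, -1)*93 + 1/(99 + 121) = (2 - 4*(-1)*(-8))*93 + 1/(99 + 121) = (2 - 32)*93 + 1/220 = -30*93 + 1/220 = -2790 + 1/220 = -613799/220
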